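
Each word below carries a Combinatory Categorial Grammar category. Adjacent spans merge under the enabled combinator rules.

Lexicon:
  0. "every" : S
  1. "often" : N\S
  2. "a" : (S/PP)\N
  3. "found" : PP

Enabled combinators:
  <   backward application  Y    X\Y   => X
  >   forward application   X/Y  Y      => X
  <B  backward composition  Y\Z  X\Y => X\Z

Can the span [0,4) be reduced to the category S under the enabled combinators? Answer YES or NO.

[0,4] S   >
  [0,3] S/PP   <
    [0,2] N   <
      [0,1] "every" : S
      [1,2] "often" : N\S
    [2,3] "a" : (S/PP)\N
  [3,4] "found" : PP

YES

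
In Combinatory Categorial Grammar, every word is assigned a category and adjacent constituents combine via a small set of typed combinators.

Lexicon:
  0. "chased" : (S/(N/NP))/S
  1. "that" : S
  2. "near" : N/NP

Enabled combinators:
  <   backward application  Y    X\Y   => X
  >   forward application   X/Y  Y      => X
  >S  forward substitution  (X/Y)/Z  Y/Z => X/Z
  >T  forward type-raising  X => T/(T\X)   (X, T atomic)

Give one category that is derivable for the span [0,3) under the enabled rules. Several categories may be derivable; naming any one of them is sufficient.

S

[0,3] S   >
  [0,2] S/(N/NP)   >
    [0,1] "chased" : (S/(N/NP))/S
    [1,2] "that" : S
  [2,3] "near" : N/NP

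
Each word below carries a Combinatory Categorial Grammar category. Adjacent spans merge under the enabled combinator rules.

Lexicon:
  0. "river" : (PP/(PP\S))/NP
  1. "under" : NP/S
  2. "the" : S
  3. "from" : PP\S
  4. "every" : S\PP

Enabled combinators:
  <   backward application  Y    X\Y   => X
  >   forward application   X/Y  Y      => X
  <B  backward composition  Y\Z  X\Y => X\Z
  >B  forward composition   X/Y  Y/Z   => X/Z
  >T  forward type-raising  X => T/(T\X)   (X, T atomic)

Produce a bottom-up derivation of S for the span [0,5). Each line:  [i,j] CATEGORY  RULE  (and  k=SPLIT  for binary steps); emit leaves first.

[0,5] S   <
  [0,4] PP   >
    [0,3] PP/(PP\S)   >
      [0,1] "river" : (PP/(PP\S))/NP
      [1,3] NP   >
        [1,2] "under" : NP/S
        [2,3] "the" : S
    [3,4] "from" : PP\S
  [4,5] "every" : S\PP

[0,1] (PP/(PP\S))/NP  lex  "river"
[1,2] NP/S  lex  "under"
[2,3] S  lex  "the"
[1,3] NP  >  k=2
[0,3] PP/(PP\S)  >  k=1
[3,4] PP\S  lex  "from"
[0,4] PP  >  k=3
[4,5] S\PP  lex  "every"
[0,5] S  <  k=4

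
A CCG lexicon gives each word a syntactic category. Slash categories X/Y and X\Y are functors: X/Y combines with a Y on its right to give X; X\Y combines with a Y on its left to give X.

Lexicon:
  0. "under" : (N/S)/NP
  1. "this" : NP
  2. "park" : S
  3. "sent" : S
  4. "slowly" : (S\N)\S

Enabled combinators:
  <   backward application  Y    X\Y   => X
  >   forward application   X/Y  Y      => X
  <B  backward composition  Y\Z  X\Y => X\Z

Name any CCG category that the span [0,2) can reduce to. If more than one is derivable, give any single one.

[0,5] S   <
  [0,3] N   >
    [0,2] N/S   >
      [0,1] "under" : (N/S)/NP
      [1,2] "this" : NP
    [2,3] "park" : S
  [3,5] S\N   <
    [3,4] "sent" : S
    [4,5] "slowly" : (S\N)\S

N/S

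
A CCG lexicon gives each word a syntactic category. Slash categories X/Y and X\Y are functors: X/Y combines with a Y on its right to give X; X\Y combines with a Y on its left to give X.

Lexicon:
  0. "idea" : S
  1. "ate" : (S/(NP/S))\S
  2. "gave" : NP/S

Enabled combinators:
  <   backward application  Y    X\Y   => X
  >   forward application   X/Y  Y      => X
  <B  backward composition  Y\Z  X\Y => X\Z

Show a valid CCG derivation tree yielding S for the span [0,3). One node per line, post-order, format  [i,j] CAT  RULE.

[0,3] S   >
  [0,2] S/(NP/S)   <
    [0,1] "idea" : S
    [1,2] "ate" : (S/(NP/S))\S
  [2,3] "gave" : NP/S

[0,1] S  lex  "idea"
[1,2] (S/(NP/S))\S  lex  "ate"
[0,2] S/(NP/S)  <  k=1
[2,3] NP/S  lex  "gave"
[0,3] S  >  k=2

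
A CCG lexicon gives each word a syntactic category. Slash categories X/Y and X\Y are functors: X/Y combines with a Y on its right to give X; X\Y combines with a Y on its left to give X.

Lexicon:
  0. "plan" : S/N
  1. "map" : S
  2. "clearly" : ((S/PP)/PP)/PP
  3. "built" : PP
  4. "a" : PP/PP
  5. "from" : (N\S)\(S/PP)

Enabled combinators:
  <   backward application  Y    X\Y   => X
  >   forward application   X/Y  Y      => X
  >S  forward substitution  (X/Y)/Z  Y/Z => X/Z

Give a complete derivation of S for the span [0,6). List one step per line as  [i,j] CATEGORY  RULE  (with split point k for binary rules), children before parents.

[0,1] S/N  lex  "plan"
[1,2] S  lex  "map"
[2,3] ((S/PP)/PP)/PP  lex  "clearly"
[3,4] PP  lex  "built"
[2,4] (S/PP)/PP  >  k=3
[4,5] PP/PP  lex  "a"
[2,5] S/PP  >S  k=4
[5,6] (N\S)\(S/PP)  lex  "from"
[2,6] N\S  <  k=5
[1,6] N  <  k=2
[0,6] S  >  k=1

[0,6] S   >
  [0,1] "plan" : S/N
  [1,6] N   <
    [1,2] "map" : S
    [2,6] N\S   <
      [2,5] S/PP   >S
        [2,4] (S/PP)/PP   >
          [2,3] "clearly" : ((S/PP)/PP)/PP
          [3,4] "built" : PP
        [4,5] "a" : PP/PP
      [5,6] "from" : (N\S)\(S/PP)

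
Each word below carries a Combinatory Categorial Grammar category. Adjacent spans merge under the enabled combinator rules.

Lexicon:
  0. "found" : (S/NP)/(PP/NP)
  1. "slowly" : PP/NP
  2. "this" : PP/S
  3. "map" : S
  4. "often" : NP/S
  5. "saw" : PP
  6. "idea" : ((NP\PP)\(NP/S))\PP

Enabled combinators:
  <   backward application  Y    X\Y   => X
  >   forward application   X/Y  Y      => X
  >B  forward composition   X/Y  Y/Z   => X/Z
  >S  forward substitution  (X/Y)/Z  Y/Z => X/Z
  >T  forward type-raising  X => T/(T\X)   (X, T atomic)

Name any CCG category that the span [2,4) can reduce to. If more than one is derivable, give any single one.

[0,7] S   >
  [0,2] S/NP   >
    [0,1] "found" : (S/NP)/(PP/NP)
    [1,2] "slowly" : PP/NP
  [2,7] NP   <
    [2,4] PP   >
      [2,3] "this" : PP/S
      [3,4] "map" : S
    [4,7] NP\PP   <
      [4,5] "often" : NP/S
      [5,7] (NP\PP)\(NP/S)   <
        [5,6] "saw" : PP
        [6,7] "idea" : ((NP\PP)\(NP/S))\PP

PP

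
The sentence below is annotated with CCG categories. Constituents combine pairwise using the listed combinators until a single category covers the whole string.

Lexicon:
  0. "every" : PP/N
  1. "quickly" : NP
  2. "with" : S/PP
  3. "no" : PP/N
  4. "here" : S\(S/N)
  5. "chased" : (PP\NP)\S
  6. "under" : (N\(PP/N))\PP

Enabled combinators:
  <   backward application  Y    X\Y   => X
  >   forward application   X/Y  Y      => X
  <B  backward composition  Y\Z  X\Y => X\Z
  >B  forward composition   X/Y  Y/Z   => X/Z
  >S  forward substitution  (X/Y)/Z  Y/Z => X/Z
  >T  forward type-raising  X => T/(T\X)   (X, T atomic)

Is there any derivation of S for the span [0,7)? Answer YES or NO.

PP/N NP S/PP PP/N S\(S/N) (PP\NP)\S (N\(PP/N))\PP
CKY chart[0,7] = {N, N/(N\N), NP/(NP\N), PP/(PP\N), S/(S\N)}; S ∉ chart

NO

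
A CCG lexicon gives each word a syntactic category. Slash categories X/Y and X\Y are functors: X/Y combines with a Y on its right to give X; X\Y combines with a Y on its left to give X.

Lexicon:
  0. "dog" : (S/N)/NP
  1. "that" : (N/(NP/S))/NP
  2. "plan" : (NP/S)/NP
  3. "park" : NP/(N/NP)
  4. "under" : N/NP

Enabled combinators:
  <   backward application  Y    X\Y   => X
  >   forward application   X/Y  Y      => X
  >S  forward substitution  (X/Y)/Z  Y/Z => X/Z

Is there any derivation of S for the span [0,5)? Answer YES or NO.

[0,5] S   >
  [0,3] S/NP   >S
    [0,1] "dog" : (S/N)/NP
    [1,3] N/NP   >S
      [1,2] "that" : (N/(NP/S))/NP
      [2,3] "plan" : (NP/S)/NP
  [3,5] NP   >
    [3,4] "park" : NP/(N/NP)
    [4,5] "under" : N/NP

YES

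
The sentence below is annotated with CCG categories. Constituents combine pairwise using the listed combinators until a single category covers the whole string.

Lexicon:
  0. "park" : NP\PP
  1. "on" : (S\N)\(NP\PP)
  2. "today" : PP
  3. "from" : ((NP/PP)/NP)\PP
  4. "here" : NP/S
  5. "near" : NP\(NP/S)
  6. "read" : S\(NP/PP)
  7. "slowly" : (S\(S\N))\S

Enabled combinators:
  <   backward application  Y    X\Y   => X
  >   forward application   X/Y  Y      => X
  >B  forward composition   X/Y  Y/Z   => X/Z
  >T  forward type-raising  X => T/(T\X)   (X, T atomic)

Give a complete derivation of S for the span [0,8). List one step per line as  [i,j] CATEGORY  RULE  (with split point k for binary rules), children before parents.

[0,1] NP\PP  lex  "park"
[1,2] (S\N)\(NP\PP)  lex  "on"
[0,2] S\N  <  k=1
[2,3] PP  lex  "today"
[3,4] ((NP/PP)/NP)\PP  lex  "from"
[2,4] (NP/PP)/NP  <  k=3
[4,5] NP/S  lex  "here"
[5,6] NP\(NP/S)  lex  "near"
[4,6] NP  <  k=5
[2,6] NP/PP  >  k=4
[6,7] S\(NP/PP)  lex  "read"
[2,7] S  <  k=6
[7,8] (S\(S\N))\S  lex  "slowly"
[2,8] S\(S\N)  <  k=7
[0,8] S  <  k=2

[0,8] S   <
  [0,2] S\N   <
    [0,1] "park" : NP\PP
    [1,2] "on" : (S\N)\(NP\PP)
  [2,8] S\(S\N)   <
    [2,7] S   <
      [2,6] NP/PP   >
        [2,4] (NP/PP)/NP   <
          [2,3] "today" : PP
          [3,4] "from" : ((NP/PP)/NP)\PP
        [4,6] NP   <
          [4,5] "here" : NP/S
          [5,6] "near" : NP\(NP/S)
      [6,7] "read" : S\(NP/PP)
    [7,8] "slowly" : (S\(S\N))\S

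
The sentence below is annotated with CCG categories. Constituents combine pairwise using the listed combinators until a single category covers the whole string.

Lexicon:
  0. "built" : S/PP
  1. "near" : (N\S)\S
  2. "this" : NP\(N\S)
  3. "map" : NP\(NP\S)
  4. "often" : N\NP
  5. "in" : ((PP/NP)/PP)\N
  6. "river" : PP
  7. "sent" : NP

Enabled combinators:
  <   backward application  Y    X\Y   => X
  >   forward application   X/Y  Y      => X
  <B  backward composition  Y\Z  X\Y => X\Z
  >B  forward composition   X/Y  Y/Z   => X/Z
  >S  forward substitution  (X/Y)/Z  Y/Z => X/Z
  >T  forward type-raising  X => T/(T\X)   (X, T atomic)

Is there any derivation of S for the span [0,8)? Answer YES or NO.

[0,8] S   >
  [0,1] "built" : S/PP
  [1,8] PP   >
    [1,7] PP/NP   >
      [1,6] (PP/NP)/PP   <
        [1,5] N   <
          [1,4] NP   <
            [1,3] NP\S   <B
              [1,2] "near" : (N\S)\S
              [2,3] "this" : NP\(N\S)
            [3,4] "map" : NP\(NP\S)
          [4,5] "often" : N\NP
        [5,6] "in" : ((PP/NP)/PP)\N
      [6,7] "river" : PP
    [7,8] "sent" : NP

YES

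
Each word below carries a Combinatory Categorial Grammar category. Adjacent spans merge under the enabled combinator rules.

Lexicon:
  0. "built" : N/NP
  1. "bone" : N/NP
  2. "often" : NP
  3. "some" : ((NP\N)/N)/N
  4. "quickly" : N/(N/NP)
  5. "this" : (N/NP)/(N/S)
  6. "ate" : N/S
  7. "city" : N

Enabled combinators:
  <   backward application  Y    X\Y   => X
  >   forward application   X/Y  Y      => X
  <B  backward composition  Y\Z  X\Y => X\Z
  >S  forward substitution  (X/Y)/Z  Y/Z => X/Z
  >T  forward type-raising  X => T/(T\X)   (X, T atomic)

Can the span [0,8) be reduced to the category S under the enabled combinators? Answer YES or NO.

N/NP N/NP NP ((NP\N)/N)/N N/(N/NP) (N/NP)/(N/S) N/S N
CKY chart[0,8] = {N, N/(N\N), NP/(NP\N), PP/(PP\N), S/(S\N)}; S ∉ chart

NO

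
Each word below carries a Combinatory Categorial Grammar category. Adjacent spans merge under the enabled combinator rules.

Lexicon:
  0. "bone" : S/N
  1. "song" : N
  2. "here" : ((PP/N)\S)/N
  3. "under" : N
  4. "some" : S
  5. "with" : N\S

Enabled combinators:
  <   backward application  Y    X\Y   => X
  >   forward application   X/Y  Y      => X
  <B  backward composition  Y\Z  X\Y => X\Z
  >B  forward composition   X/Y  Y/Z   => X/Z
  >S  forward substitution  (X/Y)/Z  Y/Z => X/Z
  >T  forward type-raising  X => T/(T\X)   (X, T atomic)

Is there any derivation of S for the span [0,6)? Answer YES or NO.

S/N N ((PP/N)\S)/N N S N\S
CKY chart[0,6] = {N/(N\PP), NP/(NP\PP), PP, PP/(N\N), PP/(PP\PP), S/(S\PP)}; S ∉ chart

NO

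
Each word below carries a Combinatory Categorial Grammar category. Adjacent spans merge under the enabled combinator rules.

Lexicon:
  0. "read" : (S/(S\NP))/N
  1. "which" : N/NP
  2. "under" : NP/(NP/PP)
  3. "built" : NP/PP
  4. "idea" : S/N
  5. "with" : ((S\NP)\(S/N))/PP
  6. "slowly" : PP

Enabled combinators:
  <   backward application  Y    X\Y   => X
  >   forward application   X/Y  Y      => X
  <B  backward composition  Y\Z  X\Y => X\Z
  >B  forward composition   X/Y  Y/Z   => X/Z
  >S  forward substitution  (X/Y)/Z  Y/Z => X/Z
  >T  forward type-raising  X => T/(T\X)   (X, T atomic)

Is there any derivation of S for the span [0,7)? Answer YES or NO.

YES

[0,7] S   >
  [0,4] S/(S\NP)   >
    [0,1] "read" : (S/(S\NP))/N
    [1,4] N   >
      [1,2] "which" : N/NP
      [2,4] NP   >
        [2,3] "under" : NP/(NP/PP)
        [3,4] "built" : NP/PP
  [4,7] S\NP   <
    [4,5] "idea" : S/N
    [5,7] (S\NP)\(S/N)   >
      [5,6] "with" : ((S\NP)\(S/N))/PP
      [6,7] "slowly" : PP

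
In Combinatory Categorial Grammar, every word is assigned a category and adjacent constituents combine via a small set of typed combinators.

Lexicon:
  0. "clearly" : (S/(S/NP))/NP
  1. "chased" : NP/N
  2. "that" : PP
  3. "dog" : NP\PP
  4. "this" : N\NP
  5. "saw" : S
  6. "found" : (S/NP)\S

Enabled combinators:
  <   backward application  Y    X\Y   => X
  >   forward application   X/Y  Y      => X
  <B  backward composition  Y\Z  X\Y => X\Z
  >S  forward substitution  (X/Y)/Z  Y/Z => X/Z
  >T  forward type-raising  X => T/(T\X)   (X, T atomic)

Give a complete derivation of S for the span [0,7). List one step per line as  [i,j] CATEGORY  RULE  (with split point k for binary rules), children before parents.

[0,1] (S/(S/NP))/NP  lex  "clearly"
[1,2] NP/N  lex  "chased"
[2,3] PP  lex  "that"
[3,4] NP\PP  lex  "dog"
[2,4] NP  <  k=3
[4,5] N\NP  lex  "this"
[2,5] N  <  k=4
[1,5] NP  >  k=2
[0,5] S/(S/NP)  >  k=1
[5,6] S  lex  "saw"
[6,7] (S/NP)\S  lex  "found"
[5,7] S/NP  <  k=6
[0,7] S  >  k=5

[0,7] S   >
  [0,5] S/(S/NP)   >
    [0,1] "clearly" : (S/(S/NP))/NP
    [1,5] NP   >
      [1,2] "chased" : NP/N
      [2,5] N   <
        [2,4] NP   <
          [2,3] "that" : PP
          [3,4] "dog" : NP\PP
        [4,5] "this" : N\NP
  [5,7] S/NP   <
    [5,6] "saw" : S
    [6,7] "found" : (S/NP)\S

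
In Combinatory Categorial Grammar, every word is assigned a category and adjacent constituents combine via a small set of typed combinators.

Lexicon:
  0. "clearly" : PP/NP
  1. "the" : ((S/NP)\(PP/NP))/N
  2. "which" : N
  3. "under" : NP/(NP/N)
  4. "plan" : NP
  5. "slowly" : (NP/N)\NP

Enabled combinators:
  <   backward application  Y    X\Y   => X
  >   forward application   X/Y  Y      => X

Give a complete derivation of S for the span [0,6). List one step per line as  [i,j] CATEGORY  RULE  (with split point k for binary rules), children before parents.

[0,1] PP/NP  lex  "clearly"
[1,2] ((S/NP)\(PP/NP))/N  lex  "the"
[2,3] N  lex  "which"
[1,3] (S/NP)\(PP/NP)  >  k=2
[0,3] S/NP  <  k=1
[3,4] NP/(NP/N)  lex  "under"
[4,5] NP  lex  "plan"
[5,6] (NP/N)\NP  lex  "slowly"
[4,6] NP/N  <  k=5
[3,6] NP  >  k=4
[0,6] S  >  k=3

[0,6] S   >
  [0,3] S/NP   <
    [0,1] "clearly" : PP/NP
    [1,3] (S/NP)\(PP/NP)   >
      [1,2] "the" : ((S/NP)\(PP/NP))/N
      [2,3] "which" : N
  [3,6] NP   >
    [3,4] "under" : NP/(NP/N)
    [4,6] NP/N   <
      [4,5] "plan" : NP
      [5,6] "slowly" : (NP/N)\NP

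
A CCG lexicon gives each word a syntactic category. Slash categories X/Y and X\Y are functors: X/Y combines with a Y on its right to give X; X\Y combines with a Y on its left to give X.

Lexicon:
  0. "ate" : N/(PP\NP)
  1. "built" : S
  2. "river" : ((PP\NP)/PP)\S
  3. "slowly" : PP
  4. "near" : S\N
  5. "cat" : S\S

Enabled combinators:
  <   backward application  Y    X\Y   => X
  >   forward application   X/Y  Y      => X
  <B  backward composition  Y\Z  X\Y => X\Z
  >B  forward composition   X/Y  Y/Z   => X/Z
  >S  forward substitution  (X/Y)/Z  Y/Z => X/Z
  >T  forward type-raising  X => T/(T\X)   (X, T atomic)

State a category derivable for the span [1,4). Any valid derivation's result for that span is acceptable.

[0,6] S   <
  [0,4] N   >
    [0,1] "ate" : N/(PP\NP)
    [1,4] PP\NP   >
      [1,3] (PP\NP)/PP   <
        [1,2] "built" : S
        [2,3] "river" : ((PP\NP)/PP)\S
      [3,4] "slowly" : PP
  [4,6] S\N   <B
    [4,5] "near" : S\N
    [5,6] "cat" : S\S

PP\NP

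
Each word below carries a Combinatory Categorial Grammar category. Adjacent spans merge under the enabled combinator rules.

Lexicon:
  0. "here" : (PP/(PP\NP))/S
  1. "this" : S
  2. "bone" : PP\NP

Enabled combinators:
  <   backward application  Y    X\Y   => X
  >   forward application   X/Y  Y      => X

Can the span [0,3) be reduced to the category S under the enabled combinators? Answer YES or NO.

NO

(PP/(PP\NP))/S S PP\NP
CKY chart[0,3] = {PP}; S ∉ chart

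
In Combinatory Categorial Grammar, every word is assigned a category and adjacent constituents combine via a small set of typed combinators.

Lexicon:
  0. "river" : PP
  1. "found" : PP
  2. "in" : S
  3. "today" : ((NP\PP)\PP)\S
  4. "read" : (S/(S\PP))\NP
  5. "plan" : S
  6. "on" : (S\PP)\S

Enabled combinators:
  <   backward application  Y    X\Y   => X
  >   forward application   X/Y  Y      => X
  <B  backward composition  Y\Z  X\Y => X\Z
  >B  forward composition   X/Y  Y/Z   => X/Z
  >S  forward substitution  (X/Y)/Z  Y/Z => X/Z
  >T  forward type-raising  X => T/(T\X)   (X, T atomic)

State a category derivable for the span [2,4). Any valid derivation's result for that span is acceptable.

(NP\PP)\PP

[0,7] S   >
  [0,5] S/(S\PP)   <
    [0,4] NP   <
      [0,1] "river" : PP
      [1,4] NP\PP   <
        [1,2] "found" : PP
        [2,4] (NP\PP)\PP   <
          [2,3] "in" : S
          [3,4] "today" : ((NP\PP)\PP)\S
    [4,5] "read" : (S/(S\PP))\NP
  [5,7] S\PP   <
    [5,6] "plan" : S
    [6,7] "on" : (S\PP)\S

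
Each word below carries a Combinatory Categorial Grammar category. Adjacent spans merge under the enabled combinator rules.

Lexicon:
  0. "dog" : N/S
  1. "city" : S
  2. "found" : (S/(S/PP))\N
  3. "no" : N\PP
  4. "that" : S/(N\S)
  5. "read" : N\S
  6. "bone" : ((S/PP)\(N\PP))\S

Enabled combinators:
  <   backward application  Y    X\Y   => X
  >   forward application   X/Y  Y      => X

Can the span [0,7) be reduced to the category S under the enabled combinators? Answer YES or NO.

YES

[0,7] S   >
  [0,3] S/(S/PP)   <
    [0,2] N   >
      [0,1] "dog" : N/S
      [1,2] "city" : S
    [2,3] "found" : (S/(S/PP))\N
  [3,7] S/PP   <
    [3,4] "no" : N\PP
    [4,7] (S/PP)\(N\PP)   <
      [4,6] S   >
        [4,5] "that" : S/(N\S)
        [5,6] "read" : N\S
      [6,7] "bone" : ((S/PP)\(N\PP))\S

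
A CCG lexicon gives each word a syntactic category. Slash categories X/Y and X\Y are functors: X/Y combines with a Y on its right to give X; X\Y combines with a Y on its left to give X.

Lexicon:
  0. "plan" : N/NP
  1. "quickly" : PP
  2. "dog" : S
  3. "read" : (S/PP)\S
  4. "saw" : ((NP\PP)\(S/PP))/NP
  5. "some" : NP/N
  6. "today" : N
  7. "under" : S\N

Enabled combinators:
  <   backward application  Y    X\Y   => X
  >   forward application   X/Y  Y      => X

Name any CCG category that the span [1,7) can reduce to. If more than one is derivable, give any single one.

NP

[0,8] S   <
  [0,7] N   >
    [0,1] "plan" : N/NP
    [1,7] NP   <
      [1,2] "quickly" : PP
      [2,7] NP\PP   <
        [2,4] S/PP   <
          [2,3] "dog" : S
          [3,4] "read" : (S/PP)\S
        [4,7] (NP\PP)\(S/PP)   >
          [4,5] "saw" : ((NP\PP)\(S/PP))/NP
          [5,7] NP   >
            [5,6] "some" : NP/N
            [6,7] "today" : N
  [7,8] "under" : S\N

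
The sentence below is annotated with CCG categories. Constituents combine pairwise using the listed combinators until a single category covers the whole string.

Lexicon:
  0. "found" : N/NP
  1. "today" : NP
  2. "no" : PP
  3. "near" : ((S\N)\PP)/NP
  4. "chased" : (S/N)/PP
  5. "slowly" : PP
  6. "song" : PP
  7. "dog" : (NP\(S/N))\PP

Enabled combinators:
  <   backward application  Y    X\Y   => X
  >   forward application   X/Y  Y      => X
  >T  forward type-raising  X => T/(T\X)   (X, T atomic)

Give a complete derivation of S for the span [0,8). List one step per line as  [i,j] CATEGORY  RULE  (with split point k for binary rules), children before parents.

[0,8] S   <
  [0,2] N   >
    [0,1] "found" : N/NP
    [1,2] "today" : NP
  [2,8] S\N   <
    [2,3] "no" : PP
    [3,8] (S\N)\PP   >
      [3,4] "near" : ((S\N)\PP)/NP
      [4,8] NP   <
        [4,6] S/N   >
          [4,5] "chased" : (S/N)/PP
          [5,6] "slowly" : PP
        [6,8] NP\(S/N)   <
          [6,7] "song" : PP
          [7,8] "dog" : (NP\(S/N))\PP

[0,1] N/NP  lex  "found"
[1,2] NP  lex  "today"
[0,2] N  >  k=1
[2,3] PP  lex  "no"
[3,4] ((S\N)\PP)/NP  lex  "near"
[4,5] (S/N)/PP  lex  "chased"
[5,6] PP  lex  "slowly"
[4,6] S/N  >  k=5
[6,7] PP  lex  "song"
[7,8] (NP\(S/N))\PP  lex  "dog"
[6,8] NP\(S/N)  <  k=7
[4,8] NP  <  k=6
[3,8] (S\N)\PP  >  k=4
[2,8] S\N  <  k=3
[0,8] S  <  k=2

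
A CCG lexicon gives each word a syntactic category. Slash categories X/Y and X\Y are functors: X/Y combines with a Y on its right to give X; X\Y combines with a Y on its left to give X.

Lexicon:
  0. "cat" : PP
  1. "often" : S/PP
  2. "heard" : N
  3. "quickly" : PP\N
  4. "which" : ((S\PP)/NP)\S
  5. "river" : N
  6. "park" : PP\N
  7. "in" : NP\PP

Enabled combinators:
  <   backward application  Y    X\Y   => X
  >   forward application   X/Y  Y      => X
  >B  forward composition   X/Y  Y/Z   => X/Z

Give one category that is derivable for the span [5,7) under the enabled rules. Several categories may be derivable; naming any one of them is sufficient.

PP

[0,8] S   <
  [0,1] "cat" : PP
  [1,8] S\PP   >
    [1,5] (S\PP)/NP   <
      [1,4] S   >
        [1,2] "often" : S/PP
        [2,4] PP   <
          [2,3] "heard" : N
          [3,4] "quickly" : PP\N
      [4,5] "which" : ((S\PP)/NP)\S
    [5,8] NP   <
      [5,7] PP   <
        [5,6] "river" : N
        [6,7] "park" : PP\N
      [7,8] "in" : NP\PP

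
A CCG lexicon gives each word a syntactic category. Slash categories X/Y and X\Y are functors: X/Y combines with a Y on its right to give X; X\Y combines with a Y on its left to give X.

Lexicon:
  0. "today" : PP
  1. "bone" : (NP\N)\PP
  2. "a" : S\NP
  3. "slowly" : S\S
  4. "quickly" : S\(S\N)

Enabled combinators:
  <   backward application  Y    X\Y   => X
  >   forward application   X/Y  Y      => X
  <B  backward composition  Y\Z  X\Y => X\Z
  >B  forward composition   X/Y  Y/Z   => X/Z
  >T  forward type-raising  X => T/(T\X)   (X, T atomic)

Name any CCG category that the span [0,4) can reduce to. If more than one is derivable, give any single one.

[0,5] S   <
  [0,4] S\N   <B
    [0,3] S\N   <B
      [0,2] NP\N   <
        [0,1] "today" : PP
        [1,2] "bone" : (NP\N)\PP
      [2,3] "a" : S\NP
    [3,4] "slowly" : S\S
  [4,5] "quickly" : S\(S\N)

S\N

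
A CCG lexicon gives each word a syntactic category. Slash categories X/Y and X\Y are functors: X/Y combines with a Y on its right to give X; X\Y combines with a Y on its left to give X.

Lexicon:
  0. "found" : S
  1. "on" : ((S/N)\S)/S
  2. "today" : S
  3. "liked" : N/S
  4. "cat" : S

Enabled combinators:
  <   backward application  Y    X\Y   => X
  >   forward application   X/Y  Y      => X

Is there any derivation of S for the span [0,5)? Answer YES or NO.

YES

[0,5] S   >
  [0,3] S/N   <
    [0,1] "found" : S
    [1,3] (S/N)\S   >
      [1,2] "on" : ((S/N)\S)/S
      [2,3] "today" : S
  [3,5] N   >
    [3,4] "liked" : N/S
    [4,5] "cat" : S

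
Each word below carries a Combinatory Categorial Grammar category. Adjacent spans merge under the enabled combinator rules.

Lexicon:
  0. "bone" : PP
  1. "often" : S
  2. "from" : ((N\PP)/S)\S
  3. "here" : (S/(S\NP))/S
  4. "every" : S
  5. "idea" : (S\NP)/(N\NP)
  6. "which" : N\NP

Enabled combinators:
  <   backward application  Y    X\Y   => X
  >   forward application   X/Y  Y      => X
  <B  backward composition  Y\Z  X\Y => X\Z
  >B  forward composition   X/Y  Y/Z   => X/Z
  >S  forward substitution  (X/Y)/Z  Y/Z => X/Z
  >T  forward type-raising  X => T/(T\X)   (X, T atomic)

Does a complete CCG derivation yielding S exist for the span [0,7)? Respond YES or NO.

PP S ((N\PP)/S)\S (S/(S\NP))/S S (S\NP)/(N\NP) N\NP
CKY chart[0,7] = {N, N/(N\N), N/(S\S), NP/(NP\N), PP/(PP\N), S/(S\N)}; S ∉ chart

NO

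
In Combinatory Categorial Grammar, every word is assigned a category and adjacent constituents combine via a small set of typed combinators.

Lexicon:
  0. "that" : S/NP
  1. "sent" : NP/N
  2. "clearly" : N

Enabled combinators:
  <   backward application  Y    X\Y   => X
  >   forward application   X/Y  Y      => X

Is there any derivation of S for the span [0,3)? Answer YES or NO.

[0,3] S   >
  [0,1] "that" : S/NP
  [1,3] NP   >
    [1,2] "sent" : NP/N
    [2,3] "clearly" : N

YES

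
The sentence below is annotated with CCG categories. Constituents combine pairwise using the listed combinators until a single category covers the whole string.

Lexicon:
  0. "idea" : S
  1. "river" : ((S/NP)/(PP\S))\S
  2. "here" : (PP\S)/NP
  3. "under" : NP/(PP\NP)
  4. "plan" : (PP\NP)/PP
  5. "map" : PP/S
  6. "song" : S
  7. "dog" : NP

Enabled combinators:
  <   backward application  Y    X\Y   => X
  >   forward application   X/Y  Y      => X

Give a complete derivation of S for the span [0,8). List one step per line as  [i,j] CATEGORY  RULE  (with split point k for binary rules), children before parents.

[0,1] S  lex  "idea"
[1,2] ((S/NP)/(PP\S))\S  lex  "river"
[0,2] (S/NP)/(PP\S)  <  k=1
[2,3] (PP\S)/NP  lex  "here"
[3,4] NP/(PP\NP)  lex  "under"
[4,5] (PP\NP)/PP  lex  "plan"
[5,6] PP/S  lex  "map"
[6,7] S  lex  "song"
[5,7] PP  >  k=6
[4,7] PP\NP  >  k=5
[3,7] NP  >  k=4
[2,7] PP\S  >  k=3
[0,7] S/NP  >  k=2
[7,8] NP  lex  "dog"
[0,8] S  >  k=7

[0,8] S   >
  [0,7] S/NP   >
    [0,2] (S/NP)/(PP\S)   <
      [0,1] "idea" : S
      [1,2] "river" : ((S/NP)/(PP\S))\S
    [2,7] PP\S   >
      [2,3] "here" : (PP\S)/NP
      [3,7] NP   >
        [3,4] "under" : NP/(PP\NP)
        [4,7] PP\NP   >
          [4,5] "plan" : (PP\NP)/PP
          [5,7] PP   >
            [5,6] "map" : PP/S
            [6,7] "song" : S
  [7,8] "dog" : NP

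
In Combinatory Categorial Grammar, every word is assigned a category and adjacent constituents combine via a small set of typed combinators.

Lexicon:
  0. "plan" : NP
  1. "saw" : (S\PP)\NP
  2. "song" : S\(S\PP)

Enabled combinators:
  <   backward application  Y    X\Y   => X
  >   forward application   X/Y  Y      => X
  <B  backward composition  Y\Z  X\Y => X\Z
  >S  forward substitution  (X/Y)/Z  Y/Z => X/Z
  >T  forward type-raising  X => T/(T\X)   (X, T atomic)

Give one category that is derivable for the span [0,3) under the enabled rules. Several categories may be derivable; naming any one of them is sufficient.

[0,3] S   <
  [0,2] S\PP   <
    [0,1] "plan" : NP
    [1,2] "saw" : (S\PP)\NP
  [2,3] "song" : S\(S\PP)

S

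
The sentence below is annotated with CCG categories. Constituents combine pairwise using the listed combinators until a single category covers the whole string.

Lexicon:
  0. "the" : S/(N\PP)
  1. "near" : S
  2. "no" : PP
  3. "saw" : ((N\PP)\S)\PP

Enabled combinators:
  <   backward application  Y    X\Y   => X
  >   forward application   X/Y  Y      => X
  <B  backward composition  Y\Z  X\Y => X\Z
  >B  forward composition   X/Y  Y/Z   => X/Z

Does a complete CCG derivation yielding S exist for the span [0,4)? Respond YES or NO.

[0,4] S   >
  [0,1] "the" : S/(N\PP)
  [1,4] N\PP   <
    [1,2] "near" : S
    [2,4] (N\PP)\S   <
      [2,3] "no" : PP
      [3,4] "saw" : ((N\PP)\S)\PP

YES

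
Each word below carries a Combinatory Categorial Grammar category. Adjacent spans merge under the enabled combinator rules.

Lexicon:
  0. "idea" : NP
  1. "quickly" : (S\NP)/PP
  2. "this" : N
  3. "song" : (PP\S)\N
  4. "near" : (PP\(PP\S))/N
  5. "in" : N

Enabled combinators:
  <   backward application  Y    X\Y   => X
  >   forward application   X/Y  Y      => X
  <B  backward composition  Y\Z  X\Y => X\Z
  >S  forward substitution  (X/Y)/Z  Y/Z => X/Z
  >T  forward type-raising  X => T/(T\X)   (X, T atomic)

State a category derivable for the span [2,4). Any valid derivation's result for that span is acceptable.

PP\S

[0,6] S   <
  [0,1] "idea" : NP
  [1,6] S\NP   >
    [1,2] "quickly" : (S\NP)/PP
    [2,6] PP   <
      [2,4] PP\S   <
        [2,3] "this" : N
        [3,4] "song" : (PP\S)\N
      [4,6] PP\(PP\S)   >
        [4,5] "near" : (PP\(PP\S))/N
        [5,6] "in" : N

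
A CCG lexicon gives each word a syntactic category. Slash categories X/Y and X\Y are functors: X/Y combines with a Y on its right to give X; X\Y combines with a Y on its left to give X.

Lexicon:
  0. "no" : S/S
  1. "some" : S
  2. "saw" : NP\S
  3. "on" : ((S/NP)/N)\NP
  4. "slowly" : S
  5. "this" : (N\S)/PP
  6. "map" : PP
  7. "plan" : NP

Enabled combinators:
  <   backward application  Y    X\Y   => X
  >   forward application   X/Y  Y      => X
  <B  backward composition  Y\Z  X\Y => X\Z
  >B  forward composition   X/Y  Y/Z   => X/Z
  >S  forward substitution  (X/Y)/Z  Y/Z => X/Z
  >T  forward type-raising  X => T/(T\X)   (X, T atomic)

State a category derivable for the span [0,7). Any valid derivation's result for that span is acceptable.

S/NP

[0,8] S   >
  [0,7] S/NP   >B
    [0,1] "no" : S/S
    [1,7] S/NP   >
      [1,4] (S/NP)/N   <
        [1,3] NP   <
          [1,2] "some" : S
          [2,3] "saw" : NP\S
        [3,4] "on" : ((S/NP)/N)\NP
      [4,7] N   >
        [4,5] N/(N\S)   >T
          [4,5] "slowly" : S
        [5,7] N\S   >
          [5,6] "this" : (N\S)/PP
          [6,7] "map" : PP
  [7,8] "plan" : NP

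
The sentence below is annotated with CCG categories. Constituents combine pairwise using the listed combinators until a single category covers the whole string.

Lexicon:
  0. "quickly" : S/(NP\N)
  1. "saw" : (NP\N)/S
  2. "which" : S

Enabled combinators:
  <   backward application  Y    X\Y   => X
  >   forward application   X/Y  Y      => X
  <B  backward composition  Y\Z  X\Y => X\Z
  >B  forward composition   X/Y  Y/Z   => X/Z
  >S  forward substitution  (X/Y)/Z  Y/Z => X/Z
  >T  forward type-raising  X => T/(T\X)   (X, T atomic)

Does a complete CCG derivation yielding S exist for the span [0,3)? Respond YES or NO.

[0,3] S   >
  [0,1] "quickly" : S/(NP\N)
  [1,3] NP\N   >
    [1,2] "saw" : (NP\N)/S
    [2,3] "which" : S

YES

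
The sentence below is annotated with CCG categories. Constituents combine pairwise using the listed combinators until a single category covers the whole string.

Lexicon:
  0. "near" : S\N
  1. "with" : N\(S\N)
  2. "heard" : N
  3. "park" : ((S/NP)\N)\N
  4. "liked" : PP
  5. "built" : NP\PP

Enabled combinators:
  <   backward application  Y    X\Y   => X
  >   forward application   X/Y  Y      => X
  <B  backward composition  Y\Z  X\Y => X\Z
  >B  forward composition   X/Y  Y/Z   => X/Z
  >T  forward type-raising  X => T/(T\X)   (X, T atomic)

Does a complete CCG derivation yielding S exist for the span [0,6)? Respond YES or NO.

[0,6] S   >
  [0,4] S/NP   <
    [0,2] N   <
      [0,1] "near" : S\N
      [1,2] "with" : N\(S\N)
    [2,4] (S/NP)\N   <
      [2,3] "heard" : N
      [3,4] "park" : ((S/NP)\N)\N
  [4,6] NP   >
    [4,5] NP/(NP\PP)   >T
      [4,5] "liked" : PP
    [5,6] "built" : NP\PP

YES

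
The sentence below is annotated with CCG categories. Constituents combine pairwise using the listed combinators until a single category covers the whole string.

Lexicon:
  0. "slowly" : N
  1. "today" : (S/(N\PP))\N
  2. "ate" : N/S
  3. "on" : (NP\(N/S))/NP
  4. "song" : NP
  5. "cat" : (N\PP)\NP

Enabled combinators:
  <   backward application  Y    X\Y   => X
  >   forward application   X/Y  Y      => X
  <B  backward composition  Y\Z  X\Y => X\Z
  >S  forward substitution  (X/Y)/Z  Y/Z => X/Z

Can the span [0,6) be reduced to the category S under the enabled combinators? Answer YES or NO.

[0,6] S   >
  [0,2] S/(N\PP)   <
    [0,1] "slowly" : N
    [1,2] "today" : (S/(N\PP))\N
  [2,6] N\PP   <
    [2,5] NP   <
      [2,3] "ate" : N/S
      [3,5] NP\(N/S)   >
        [3,4] "on" : (NP\(N/S))/NP
        [4,5] "song" : NP
    [5,6] "cat" : (N\PP)\NP

YES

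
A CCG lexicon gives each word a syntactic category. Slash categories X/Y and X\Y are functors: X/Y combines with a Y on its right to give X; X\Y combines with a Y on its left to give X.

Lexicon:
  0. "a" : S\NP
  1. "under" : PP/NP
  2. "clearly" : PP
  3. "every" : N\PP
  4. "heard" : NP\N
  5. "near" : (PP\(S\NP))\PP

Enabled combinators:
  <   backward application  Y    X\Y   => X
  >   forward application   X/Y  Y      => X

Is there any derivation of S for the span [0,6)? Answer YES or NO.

S\NP PP/NP PP N\PP NP\N (PP\(S\NP))\PP
CKY chart[0,6] = {PP}; S ∉ chart

NO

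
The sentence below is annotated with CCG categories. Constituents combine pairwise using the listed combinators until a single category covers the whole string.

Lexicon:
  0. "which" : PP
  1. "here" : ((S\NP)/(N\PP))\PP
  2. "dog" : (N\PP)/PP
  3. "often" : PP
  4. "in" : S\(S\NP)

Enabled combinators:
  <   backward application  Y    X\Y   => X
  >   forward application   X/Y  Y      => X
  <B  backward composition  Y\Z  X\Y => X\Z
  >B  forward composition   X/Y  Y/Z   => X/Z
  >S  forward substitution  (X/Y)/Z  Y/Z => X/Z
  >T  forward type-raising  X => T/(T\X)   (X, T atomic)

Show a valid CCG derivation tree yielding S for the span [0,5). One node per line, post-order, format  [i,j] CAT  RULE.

[0,5] S   <
  [0,4] S\NP   >
    [0,2] (S\NP)/(N\PP)   <
      [0,1] "which" : PP
      [1,2] "here" : ((S\NP)/(N\PP))\PP
    [2,4] N\PP   >
      [2,3] "dog" : (N\PP)/PP
      [3,4] "often" : PP
  [4,5] "in" : S\(S\NP)

[0,1] PP  lex  "which"
[1,2] ((S\NP)/(N\PP))\PP  lex  "here"
[0,2] (S\NP)/(N\PP)  <  k=1
[2,3] (N\PP)/PP  lex  "dog"
[3,4] PP  lex  "often"
[2,4] N\PP  >  k=3
[0,4] S\NP  >  k=2
[4,5] S\(S\NP)  lex  "in"
[0,5] S  <  k=4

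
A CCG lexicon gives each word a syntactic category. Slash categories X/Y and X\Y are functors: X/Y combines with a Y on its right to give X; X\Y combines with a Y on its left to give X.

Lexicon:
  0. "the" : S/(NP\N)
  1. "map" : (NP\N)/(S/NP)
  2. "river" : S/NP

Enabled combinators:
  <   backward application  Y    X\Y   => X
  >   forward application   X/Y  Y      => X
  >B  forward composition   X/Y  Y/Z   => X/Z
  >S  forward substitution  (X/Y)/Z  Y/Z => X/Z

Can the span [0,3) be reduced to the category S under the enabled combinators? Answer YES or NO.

[0,3] S   >
  [0,1] "the" : S/(NP\N)
  [1,3] NP\N   >
    [1,2] "map" : (NP\N)/(S/NP)
    [2,3] "river" : S/NP

YES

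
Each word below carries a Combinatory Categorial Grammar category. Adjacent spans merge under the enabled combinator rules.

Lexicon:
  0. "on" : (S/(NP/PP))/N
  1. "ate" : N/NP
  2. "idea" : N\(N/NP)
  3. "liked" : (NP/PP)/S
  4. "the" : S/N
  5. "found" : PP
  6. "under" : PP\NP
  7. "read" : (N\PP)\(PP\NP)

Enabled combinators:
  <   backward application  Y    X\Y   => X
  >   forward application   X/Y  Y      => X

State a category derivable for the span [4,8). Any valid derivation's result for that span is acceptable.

S

[0,8] S   >
  [0,3] S/(NP/PP)   >
    [0,1] "on" : (S/(NP/PP))/N
    [1,3] N   <
      [1,2] "ate" : N/NP
      [2,3] "idea" : N\(N/NP)
  [3,8] NP/PP   >
    [3,4] "liked" : (NP/PP)/S
    [4,8] S   >
      [4,5] "the" : S/N
      [5,8] N   <
        [5,6] "found" : PP
        [6,8] N\PP   <
          [6,7] "under" : PP\NP
          [7,8] "read" : (N\PP)\(PP\NP)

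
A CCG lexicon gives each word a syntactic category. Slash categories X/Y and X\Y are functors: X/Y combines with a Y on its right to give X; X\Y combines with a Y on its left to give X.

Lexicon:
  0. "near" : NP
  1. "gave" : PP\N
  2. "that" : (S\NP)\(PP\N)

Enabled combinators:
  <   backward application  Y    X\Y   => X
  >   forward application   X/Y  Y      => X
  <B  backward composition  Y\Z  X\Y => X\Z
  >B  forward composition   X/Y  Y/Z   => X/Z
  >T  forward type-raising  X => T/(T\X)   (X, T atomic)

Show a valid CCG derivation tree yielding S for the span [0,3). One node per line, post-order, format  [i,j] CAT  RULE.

[0,3] S   <
  [0,1] "near" : NP
  [1,3] S\NP   <
    [1,2] "gave" : PP\N
    [2,3] "that" : (S\NP)\(PP\N)

[0,1] NP  lex  "near"
[1,2] PP\N  lex  "gave"
[2,3] (S\NP)\(PP\N)  lex  "that"
[1,3] S\NP  <  k=2
[0,3] S  <  k=1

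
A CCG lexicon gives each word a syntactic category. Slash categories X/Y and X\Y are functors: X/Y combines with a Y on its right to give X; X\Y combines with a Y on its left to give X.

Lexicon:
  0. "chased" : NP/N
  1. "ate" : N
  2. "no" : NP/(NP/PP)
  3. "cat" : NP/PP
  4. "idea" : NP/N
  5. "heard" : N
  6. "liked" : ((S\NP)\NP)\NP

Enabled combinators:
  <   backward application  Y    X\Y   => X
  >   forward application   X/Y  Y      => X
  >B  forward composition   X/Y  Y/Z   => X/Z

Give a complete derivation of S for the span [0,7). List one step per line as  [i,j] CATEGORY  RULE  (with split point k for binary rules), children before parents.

[0,7] S   <
  [0,2] NP   >
    [0,1] "chased" : NP/N
    [1,2] "ate" : N
  [2,7] S\NP   <
    [2,4] NP   >
      [2,3] "no" : NP/(NP/PP)
      [3,4] "cat" : NP/PP
    [4,7] (S\NP)\NP   <
      [4,6] NP   >
        [4,5] "idea" : NP/N
        [5,6] "heard" : N
      [6,7] "liked" : ((S\NP)\NP)\NP

[0,1] NP/N  lex  "chased"
[1,2] N  lex  "ate"
[0,2] NP  >  k=1
[2,3] NP/(NP/PP)  lex  "no"
[3,4] NP/PP  lex  "cat"
[2,4] NP  >  k=3
[4,5] NP/N  lex  "idea"
[5,6] N  lex  "heard"
[4,6] NP  >  k=5
[6,7] ((S\NP)\NP)\NP  lex  "liked"
[4,7] (S\NP)\NP  <  k=6
[2,7] S\NP  <  k=4
[0,7] S  <  k=2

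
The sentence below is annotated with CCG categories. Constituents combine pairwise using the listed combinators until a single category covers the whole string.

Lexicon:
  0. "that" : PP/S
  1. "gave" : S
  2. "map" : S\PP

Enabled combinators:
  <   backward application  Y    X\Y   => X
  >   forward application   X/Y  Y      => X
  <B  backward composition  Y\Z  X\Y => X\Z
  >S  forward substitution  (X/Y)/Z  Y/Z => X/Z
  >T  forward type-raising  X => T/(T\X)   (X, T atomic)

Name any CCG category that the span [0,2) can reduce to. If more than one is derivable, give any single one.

PP

[0,3] S   <
  [0,2] PP   >
    [0,1] "that" : PP/S
    [1,2] "gave" : S
  [2,3] "map" : S\PP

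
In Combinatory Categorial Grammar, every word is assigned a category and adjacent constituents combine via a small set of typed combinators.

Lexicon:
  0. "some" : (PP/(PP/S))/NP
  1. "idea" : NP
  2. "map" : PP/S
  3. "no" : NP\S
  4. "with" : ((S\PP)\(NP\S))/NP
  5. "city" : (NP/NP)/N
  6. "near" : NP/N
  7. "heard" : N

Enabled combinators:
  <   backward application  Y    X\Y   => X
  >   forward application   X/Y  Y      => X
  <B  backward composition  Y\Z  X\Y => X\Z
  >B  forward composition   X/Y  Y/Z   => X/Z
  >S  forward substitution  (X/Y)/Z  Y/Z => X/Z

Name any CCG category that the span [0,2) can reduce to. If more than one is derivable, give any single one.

[0,8] S   <
  [0,3] PP   >
    [0,2] PP/(PP/S)   >
      [0,1] "some" : (PP/(PP/S))/NP
      [1,2] "idea" : NP
    [2,3] "map" : PP/S
  [3,8] S\PP   <
    [3,4] "no" : NP\S
    [4,8] (S\PP)\(NP\S)   >
      [4,5] "with" : ((S\PP)\(NP\S))/NP
      [5,8] NP   >
        [5,7] NP/N   >S
          [5,6] "city" : (NP/NP)/N
          [6,7] "near" : NP/N
        [7,8] "heard" : N

PP/(PP/S)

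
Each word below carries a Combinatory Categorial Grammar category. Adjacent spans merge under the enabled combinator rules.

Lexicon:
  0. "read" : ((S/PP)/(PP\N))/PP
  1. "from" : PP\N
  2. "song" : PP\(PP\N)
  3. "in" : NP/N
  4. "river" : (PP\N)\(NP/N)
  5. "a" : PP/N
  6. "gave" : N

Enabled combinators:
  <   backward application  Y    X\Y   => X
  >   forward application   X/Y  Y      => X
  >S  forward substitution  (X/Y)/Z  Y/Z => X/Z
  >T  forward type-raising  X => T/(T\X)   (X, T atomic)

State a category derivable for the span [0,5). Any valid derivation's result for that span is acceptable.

S/PP

[0,7] S   >
  [0,5] S/PP   >
    [0,3] (S/PP)/(PP\N)   >
      [0,1] "read" : ((S/PP)/(PP\N))/PP
      [1,3] PP   <
        [1,2] "from" : PP\N
        [2,3] "song" : PP\(PP\N)
    [3,5] PP\N   <
      [3,4] "in" : NP/N
      [4,5] "river" : (PP\N)\(NP/N)
  [5,7] PP   >
    [5,6] "a" : PP/N
    [6,7] "gave" : N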